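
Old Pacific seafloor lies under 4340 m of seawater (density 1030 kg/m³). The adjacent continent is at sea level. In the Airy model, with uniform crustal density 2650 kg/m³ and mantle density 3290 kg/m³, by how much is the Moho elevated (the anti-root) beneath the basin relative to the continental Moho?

11000 m

Balancing pressure at the compensation depth: replacing crust with seawater at the top is compensated by replacing crust with mantle at the base: d (ρ_c − ρ_w) = a (ρ_m − ρ_c).
a = d (ρ_c − ρ_w)/(ρ_m − ρ_c) = 4340 m × 1620/640 = 11000 m.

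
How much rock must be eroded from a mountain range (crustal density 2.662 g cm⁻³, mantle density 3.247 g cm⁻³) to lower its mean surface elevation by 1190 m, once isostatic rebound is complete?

Net drop Δ = e − u = e − e ρ_c/ρ_m = e (ρ_m − ρ_c)/ρ_m.
e = Δ ρ_m/(ρ_m − ρ_c) = 1190 m × 3.247/0.585 = 6610 m.

6610 m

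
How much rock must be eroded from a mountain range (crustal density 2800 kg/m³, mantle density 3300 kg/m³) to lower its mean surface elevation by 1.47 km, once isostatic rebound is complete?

9.7 km

Net drop Δ = e − u = e − e ρ_c/ρ_m = e (ρ_m − ρ_c)/ρ_m.
e = Δ ρ_m/(ρ_m − ρ_c) = 1.47 km × 3300/500 = 9.7 km.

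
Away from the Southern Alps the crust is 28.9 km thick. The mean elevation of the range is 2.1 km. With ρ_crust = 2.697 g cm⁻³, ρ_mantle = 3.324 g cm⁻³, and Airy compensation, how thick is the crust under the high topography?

40 km

Root depth r = h ρ_c / (ρ_m − ρ_c) = 2.1 km × 2.697 / 0.627 = 9.033 km.
Total thickness = T + h + r = 28.9 km + 2.1 km + 9.033 km = 40 km.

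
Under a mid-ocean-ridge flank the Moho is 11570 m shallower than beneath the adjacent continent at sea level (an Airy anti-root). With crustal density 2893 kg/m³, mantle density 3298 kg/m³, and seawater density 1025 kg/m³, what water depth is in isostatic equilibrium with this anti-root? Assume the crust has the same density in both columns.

Replacing a thickness d of crust by seawater at the top must be balanced by replacing crust with mantle at the base: d (ρ_c − ρ_w) = a (ρ_m − ρ_c).
d = a (ρ_m − ρ_c)/(ρ_c − ρ_w) = 11570 m × 405/1868 = 2510 m.

2510 m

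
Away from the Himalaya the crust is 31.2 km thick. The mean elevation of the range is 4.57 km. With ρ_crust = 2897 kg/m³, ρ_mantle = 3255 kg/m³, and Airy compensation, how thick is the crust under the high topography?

Root depth r = h ρ_c / (ρ_m − ρ_c) = 4.57 km × 2897 / 358 = 36.98 km.
Total thickness = T + h + r = 31.2 km + 4.57 km + 36.98 km = 72.8 km.

72.8 km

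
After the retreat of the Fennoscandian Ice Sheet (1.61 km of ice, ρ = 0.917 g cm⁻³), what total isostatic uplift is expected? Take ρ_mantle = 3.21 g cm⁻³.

Removing the load lets mantle flow back in; uplift u satisfies ρ_ice t = ρ_m u.
u = t ρ_ice/ρ_m = 1.61 km × 0.917/3.21 = 0.46 km.

0.46 km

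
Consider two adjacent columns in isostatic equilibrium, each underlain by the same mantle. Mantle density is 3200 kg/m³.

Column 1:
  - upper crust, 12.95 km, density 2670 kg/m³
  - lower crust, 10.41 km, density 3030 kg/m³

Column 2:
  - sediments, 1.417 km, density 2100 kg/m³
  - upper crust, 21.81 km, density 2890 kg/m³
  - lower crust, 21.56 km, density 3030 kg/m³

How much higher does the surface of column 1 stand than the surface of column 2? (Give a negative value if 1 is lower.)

For any compensation level in the mantle, the mantle terms cancel and isostasy reduces to e = (Σt_1 − Σt_2) − (Σ(ρt)_1 − Σ(ρt)_2) / ρ_m.
Σt_1 = 23.36 km; Σt_2 = 44.787 km; Σ(ρt)_1 = 66118.8; Σ(ρt)_2 = 131333.4 (in km·kg/m³).
e = (23.36 − 44.787) − (66118.8 − 131333.4) / 3200 = −1.05 km.

−1.05 km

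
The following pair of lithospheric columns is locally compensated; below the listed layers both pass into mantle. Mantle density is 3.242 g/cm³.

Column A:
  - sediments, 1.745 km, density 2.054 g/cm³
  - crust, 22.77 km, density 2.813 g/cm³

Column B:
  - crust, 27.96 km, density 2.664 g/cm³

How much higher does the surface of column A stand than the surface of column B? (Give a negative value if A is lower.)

−1.33 km

For any compensation level in the mantle, the mantle terms cancel and isostasy reduces to e = (Σt_A − Σt_B) − (Σ(ρt)_A − Σ(ρt)_B) / ρ_m.
Σt_A = 24.515 km; Σt_B = 27.96 km; Σ(ρt)_A = 67.63624; Σ(ρt)_B = 74.48544 (in km·g/cm³).
e = (24.515 − 27.96) − (67.63624 − 74.48544) / 3.242 = −1.33 km.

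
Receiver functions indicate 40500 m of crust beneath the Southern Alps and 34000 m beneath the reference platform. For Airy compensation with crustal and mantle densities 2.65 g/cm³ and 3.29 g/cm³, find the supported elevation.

Excess crust Δ = 40500 m − 34000 m = 6500 m, split between elevation h and root r with h + r = Δ.
Airy balance ρ_c h = (ρ_m − ρ_c) r gives r = h ρ_c/(ρ_m − ρ_c), so h (1 + ρ_c/(ρ_m − ρ_c)) = Δ, i.e. h = Δ (ρ_m − ρ_c)/ρ_m.
h = 6500 m × 0.64/3.29 = 1260 m.

1260 m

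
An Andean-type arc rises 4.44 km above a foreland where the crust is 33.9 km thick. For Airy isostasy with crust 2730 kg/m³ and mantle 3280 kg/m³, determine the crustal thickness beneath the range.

Root depth r = h ρ_c / (ρ_m − ρ_c) = 4.44 km × 2730 / 550 = 22.04 km.
Total thickness = T + h + r = 33.9 km + 4.44 km + 22.04 km = 60.4 km.

60.4 km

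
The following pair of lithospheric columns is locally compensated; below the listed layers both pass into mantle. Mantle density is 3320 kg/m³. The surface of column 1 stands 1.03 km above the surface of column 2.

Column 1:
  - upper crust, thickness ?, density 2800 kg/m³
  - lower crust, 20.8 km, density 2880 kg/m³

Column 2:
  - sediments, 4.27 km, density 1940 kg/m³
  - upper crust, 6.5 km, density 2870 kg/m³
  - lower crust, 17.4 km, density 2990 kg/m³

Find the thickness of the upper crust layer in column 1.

Take the compensation level at the base of the deeper column (depth z_c below the surface of column 1) and equate Σ ρ_i t_i down to z_c; mantle fills any gap and the z_c terms cancel.
Column 1: x×2800 + 20.8×2880 + (z_c − 20.8 − x)×3320
Column 2: 1.03×0 + 4.27×1940 + 6.5×2870 + 17.4×2990 + (z_c − 1.03 − 28.17)×3320
The z_c×3320 term appears on both sides and cancels. Collect the known terms of each column as K = Σ(ρt)_known − 3320 × (depth of known layers): K_1 = 59904 − 3320×20.8 = −9152; K_2 = 78964.8 − 3320×(1.03 + 28.17) = −17979.2.
Balance: K_1 − x×(3320 − 2800) = K_2, so x = (K_1 − K_2)/(3320 − 2800) = 8827.2/520 = 17 km.

17 km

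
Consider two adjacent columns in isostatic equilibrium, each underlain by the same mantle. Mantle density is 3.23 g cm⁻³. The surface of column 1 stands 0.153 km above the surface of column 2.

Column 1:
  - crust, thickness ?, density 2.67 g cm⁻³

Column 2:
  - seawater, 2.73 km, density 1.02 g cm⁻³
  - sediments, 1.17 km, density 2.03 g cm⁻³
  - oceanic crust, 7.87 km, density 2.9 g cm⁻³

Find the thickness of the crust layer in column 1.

Take the compensation level at the base of the deeper column (depth z_c below the surface of column 1) and equate Σ ρ_i t_i down to z_c; mantle fills any gap and the z_c terms cancel.
Column 1: x×2.67 + (z_c − 0 − x)×3.23
Column 2: 0.153×0 + 2.73×1.02 + 1.17×2.03 + 7.87×2.9 + (z_c − 0.153 − 11.77)×3.23
The z_c×3.23 term appears on both sides and cancels. Collect the known terms of each column as K = Σ(ρt)_known − 3.23 × (depth of known layers): K_1 = 0 − 3.23×0 = 0; K_2 = 27.9827 − 3.23×(0.153 + 11.77) = −10.52859.
Balance: K_1 − x×(3.23 − 2.67) = K_2, so x = (K_1 − K_2)/(3.23 − 2.67) = 10.5286/0.56 = 18.8 km.

18.8 km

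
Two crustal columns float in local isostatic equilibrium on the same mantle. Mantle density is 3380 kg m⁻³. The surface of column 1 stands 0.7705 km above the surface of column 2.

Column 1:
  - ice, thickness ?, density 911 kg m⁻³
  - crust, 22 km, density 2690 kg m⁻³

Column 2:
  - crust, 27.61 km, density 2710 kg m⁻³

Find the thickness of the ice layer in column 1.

Take the compensation level at the base of the deeper column (depth z_c below the surface of column 1) and equate Σ ρ_i t_i down to z_c; mantle fills any gap and the z_c terms cancel.
Column 1: x×911 + 22×2690 + (z_c − 22 − x)×3380
Column 2: 0.7705×0 + 27.61×2710 + (z_c − 0.7705 − 27.61)×3380
The z_c×3380 term appears on both sides and cancels. Collect the known terms of each column as K = Σ(ρt)_known − 3380 × (depth of known layers): K_1 = 59180 − 3380×22 = −15180; K_2 = 74823.1 − 3380×(0.7705 + 27.61) = −21102.99.
Balance: K_1 − x×(3380 − 911) = K_2, so x = (K_1 − K_2)/(3380 − 911) = 5922.99/2469 = 2.4 km.

2.4 km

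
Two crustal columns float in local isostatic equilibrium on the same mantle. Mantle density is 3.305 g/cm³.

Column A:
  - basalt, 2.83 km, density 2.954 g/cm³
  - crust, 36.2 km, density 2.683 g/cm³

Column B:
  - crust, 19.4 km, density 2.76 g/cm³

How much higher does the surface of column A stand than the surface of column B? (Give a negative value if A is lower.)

3.91 km

For any compensation level in the mantle, the mantle terms cancel and isostasy reduces to e = (Σt_A − Σt_B) − (Σ(ρt)_A − Σ(ρt)_B) / ρ_m.
Σt_A = 39.03 km; Σt_B = 19.4 km; Σ(ρt)_A = 105.48442; Σ(ρt)_B = 53.544 (in km·g/cm³).
e = (39.03 − 19.4) − (105.48442 − 53.544) / 3.305 = 3.91 km.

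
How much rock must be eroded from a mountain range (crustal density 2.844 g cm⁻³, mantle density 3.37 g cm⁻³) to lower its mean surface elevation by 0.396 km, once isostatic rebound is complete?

Net drop Δ = e − u = e − e ρ_c/ρ_m = e (ρ_m − ρ_c)/ρ_m.
e = Δ ρ_m/(ρ_m − ρ_c) = 0.396 km × 3.37/0.526 = 2.54 km.

2.54 km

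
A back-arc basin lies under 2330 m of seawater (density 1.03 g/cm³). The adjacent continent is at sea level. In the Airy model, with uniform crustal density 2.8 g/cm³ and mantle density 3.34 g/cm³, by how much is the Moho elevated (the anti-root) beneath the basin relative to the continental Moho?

Equating mass per unit area of the two columns: replacing crust with seawater at the top is compensated by replacing crust with mantle at the base: d (ρ_c − ρ_w) = a (ρ_m − ρ_c).
a = d (ρ_c − ρ_w)/(ρ_m − ρ_c) = 2330 m × 1.77/0.54 = 7640 m.

7640 m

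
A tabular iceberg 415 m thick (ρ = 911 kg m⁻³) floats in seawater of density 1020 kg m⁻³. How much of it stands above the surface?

44.3 m

Floating equilibrium: submerged depth d = t ρ_obj/ρ_fluid = 415 m × 911/1020 = 370.7 m.
Freeboard = t − d = 415 m − 370.7 m = 44.3 m.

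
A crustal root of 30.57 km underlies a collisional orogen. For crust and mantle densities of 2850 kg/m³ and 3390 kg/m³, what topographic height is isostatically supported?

5.79 km

Equating mass per unit area of the two columns: ρ_c h = (ρ_m − ρ_c) r.
h = r (ρ_m − ρ_c) / ρ_c = 30.57 km × (3390 − 2850) / 2850 = 5.79 km.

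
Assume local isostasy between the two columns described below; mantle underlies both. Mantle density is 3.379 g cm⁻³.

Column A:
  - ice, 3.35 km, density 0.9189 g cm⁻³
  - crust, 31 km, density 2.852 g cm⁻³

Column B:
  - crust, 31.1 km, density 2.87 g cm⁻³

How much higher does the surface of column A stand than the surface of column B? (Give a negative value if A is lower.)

For any compensation level in the mantle, the mantle terms cancel and isostasy reduces to e = (Σt_A − Σt_B) − (Σ(ρt)_A − Σ(ρt)_B) / ρ_m.
Σt_A = 34.35 km; Σt_B = 31.1 km; Σ(ρt)_A = 91.490315; Σ(ρt)_B = 89.257 (in km·g cm⁻³).
e = (34.35 − 31.1) − (91.490315 − 89.257) / 3.379 = 2.59 km.

2.59 km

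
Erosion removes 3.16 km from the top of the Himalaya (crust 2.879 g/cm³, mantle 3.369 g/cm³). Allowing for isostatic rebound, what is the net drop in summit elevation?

Rebound u = e ρ_c/ρ_m = 3.16 km × 2.879/3.369 = 2.7 km.
Net surface drop = e − u = 3.16 km − 2.7 km = e (ρ_m − ρ_c)/ρ_m = 0.46 km.

0.46 km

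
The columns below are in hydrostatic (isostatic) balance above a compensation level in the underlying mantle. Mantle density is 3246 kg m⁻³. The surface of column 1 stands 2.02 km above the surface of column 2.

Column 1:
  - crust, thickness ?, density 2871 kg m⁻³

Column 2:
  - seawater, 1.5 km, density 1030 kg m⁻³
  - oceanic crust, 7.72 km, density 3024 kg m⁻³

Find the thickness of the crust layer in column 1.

Take the compensation level at the base of the deeper column (depth z_c below the surface of column 1) and equate Σ ρ_i t_i down to z_c; mantle fills any gap and the z_c terms cancel.
Column 1: x×2871 + (z_c − 0 − x)×3246
Column 2: 2.02×0 + 1.5×1030 + 7.72×3024 + (z_c − 2.02 − 9.22)×3246
The z_c×3246 term appears on both sides and cancels. Collect the known terms of each column as K = Σ(ρt)_known − 3246 × (depth of known layers): K_1 = 0 − 3246×0 = 0; K_2 = 24890.28 − 3246×(2.02 + 9.22) = −11594.76.
Balance: K_1 − x×(3246 − 2871) = K_2, so x = (K_1 − K_2)/(3246 − 2871) = 11594.8/375 = 30.9 km.

30.9 km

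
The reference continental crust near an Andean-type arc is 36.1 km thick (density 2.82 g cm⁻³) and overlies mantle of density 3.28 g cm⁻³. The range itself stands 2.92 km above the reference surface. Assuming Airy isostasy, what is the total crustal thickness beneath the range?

Root depth r = h ρ_c / (ρ_m − ρ_c) = 2.92 km × 2.82 / 0.46 = 17.9 km.
Total thickness = T + h + r = 36.1 km + 2.92 km + 17.9 km = 56.9 km.

56.9 km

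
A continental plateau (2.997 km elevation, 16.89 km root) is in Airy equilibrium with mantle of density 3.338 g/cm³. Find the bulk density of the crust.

ρ_c h = (ρ_m − ρ_c) r → ρ_c (h + r) = ρ_m r → ρ_c = ρ_m r / (h + r).
ρ_c = 3.338 × 16.89 km / (2.997 km + 16.89 km) = 2.83 g/cm³.

2.83 g/cm³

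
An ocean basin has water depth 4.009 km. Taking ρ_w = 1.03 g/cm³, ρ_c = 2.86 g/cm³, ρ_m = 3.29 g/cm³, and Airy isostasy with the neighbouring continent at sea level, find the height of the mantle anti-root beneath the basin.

By Archimedes' principle applied to the lithosphere: replacing crust with seawater at the top is compensated by replacing crust with mantle at the base: d (ρ_c − ρ_w) = a (ρ_m − ρ_c).
a = d (ρ_c − ρ_w)/(ρ_m − ρ_c) = 4.009 km × 1.83/0.43 = 17.1 km.

17.1 km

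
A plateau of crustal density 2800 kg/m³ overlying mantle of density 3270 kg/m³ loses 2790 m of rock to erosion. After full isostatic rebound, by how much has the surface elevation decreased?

401 m

Rebound u = e ρ_c/ρ_m = 2790 m × 2800/3270 = 2389 m.
Net surface drop = e − u = 2790 m − 2389 m = e (ρ_m − ρ_c)/ρ_m = 401 m.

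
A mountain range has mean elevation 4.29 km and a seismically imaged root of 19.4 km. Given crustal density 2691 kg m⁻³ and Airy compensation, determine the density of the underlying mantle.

Airy balance: ρ_c h = (ρ_m − ρ_c) r → ρ_m = ρ_c (1 + h/r).
ρ_m = 2691 × (1 + 4.29 km/19.4 km) = 3290 kg m⁻³.

3290 kg m⁻³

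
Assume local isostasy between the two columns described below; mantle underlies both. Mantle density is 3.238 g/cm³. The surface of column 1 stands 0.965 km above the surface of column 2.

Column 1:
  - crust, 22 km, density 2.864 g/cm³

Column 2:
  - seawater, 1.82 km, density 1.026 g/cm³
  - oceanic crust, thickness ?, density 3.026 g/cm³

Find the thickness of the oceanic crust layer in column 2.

Take the compensation level at the base of the deeper column (depth z_c below the surface of column 1) and equate Σ ρ_i t_i down to z_c; mantle fills any gap and the z_c terms cancel.
Column 1: 22×2.864 + (z_c − 22)×3.238
Column 2: 0.965×0 + 1.82×1.026 + x×3.026 + (z_c − 0.965 − 1.82 − x)×3.238
The z_c×3.238 term appears on both sides and cancels. Collect the known terms of each column as K = Σ(ρt)_known − 3.238 × (depth of known layers): K_1 = 63.008 − 3.238×22 = −8.228; K_2 = 1.86732 − 3.238×(0.965 + 1.82) = −7.15051.
Balance: K_1 = K_2 − x×(3.238 − 3.026), so x = (K_2 − K_1)/(3.238 − 3.026) = 1.07749/0.212 = 5.08 km.

5.08 km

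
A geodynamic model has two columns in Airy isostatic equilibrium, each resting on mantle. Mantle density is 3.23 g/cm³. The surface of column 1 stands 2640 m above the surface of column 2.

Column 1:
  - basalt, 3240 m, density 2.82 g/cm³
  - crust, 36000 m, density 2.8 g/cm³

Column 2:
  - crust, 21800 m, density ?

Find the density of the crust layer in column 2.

Take the compensation level at the base of the deeper column (depth z_c below the surface of column 1) and equate Σ ρ_i t_i down to z_c; mantle fills any gap and the z_c terms cancel.
Column 1: 3240×2.82 + 36000×2.8 + (z_c − 39240)×3.23
Column 2: 2640×0 + 21800×ρ + (z_c − 2640 − 21800)×3.23
The z_c×3.23 term appears on both sides and cancels. Collect the known terms of each column as K = Σ(ρt)_known − 3.23 × (depth of known layers): K_1 = 109936.8 − 3.23×39240 = −16808.4; K_2 = 0 − 3.23×(2640 + 21800) = −78941.2.
Balance: K_1 = K_2 + 21800×ρ, so ρ = (K_1 − K_2)/21800 = 62132.8/21800 = 2.85 g/cm³.

2.85 g/cm³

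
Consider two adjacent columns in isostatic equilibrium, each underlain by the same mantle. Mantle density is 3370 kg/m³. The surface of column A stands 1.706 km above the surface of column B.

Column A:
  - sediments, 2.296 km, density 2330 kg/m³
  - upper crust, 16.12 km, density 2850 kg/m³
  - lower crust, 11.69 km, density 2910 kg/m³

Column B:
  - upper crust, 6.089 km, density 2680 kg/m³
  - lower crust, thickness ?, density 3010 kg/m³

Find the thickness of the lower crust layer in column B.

17.2 km

Take the compensation level at the base of the deeper column (depth z_c below the surface of column A) and equate Σ ρ_i t_i down to z_c; mantle fills any gap and the z_c terms cancel.
Column A: 2.296×2330 + 16.12×2850 + 11.69×2910 + (z_c − 30.106)×3370
Column B: 1.706×0 + 6.089×2680 + x×3010 + (z_c − 1.706 − 6.089 − x)×3370
The z_c×3370 term appears on both sides and cancels. Collect the known terms of each column as K = Σ(ρt)_known − 3370 × (depth of known layers): K_A = 85309.58 − 3370×30.106 = −16147.64; K_B = 16318.52 − 3370×(1.706 + 6.089) = −9950.63.
Balance: K_A = K_B − x×(3370 − 3010), so x = (K_B − K_A)/(3370 − 3010) = 6197.01/360 = 17.2 km.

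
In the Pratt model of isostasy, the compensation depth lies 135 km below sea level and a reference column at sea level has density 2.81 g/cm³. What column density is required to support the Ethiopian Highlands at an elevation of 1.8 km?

Pratt balance: ρ_ref D = ρ (D + h).
ρ = ρ_ref D/(D + h) = 2.81 × 135 km/(135 km + 1.8 km) = 2.77 g/cm³.

2.77 g/cm³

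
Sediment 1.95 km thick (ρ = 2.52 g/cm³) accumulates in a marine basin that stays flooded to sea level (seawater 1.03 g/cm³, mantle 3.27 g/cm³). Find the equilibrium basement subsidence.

1.3 km

Submarine loading: the sediment displaces seawater, and the subsidence is in turn flooded, so s (ρ_m − ρ_w) = t (ρ_sed − ρ_w).
s = 1.95 km × (2.52 − 1.03) / (3.27 − 1.03) = 1.3 km.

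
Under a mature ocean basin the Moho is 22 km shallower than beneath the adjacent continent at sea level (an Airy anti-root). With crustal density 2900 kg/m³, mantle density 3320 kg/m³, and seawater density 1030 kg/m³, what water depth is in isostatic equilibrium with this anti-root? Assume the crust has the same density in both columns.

Replacing a thickness d of crust by seawater at the top must be balanced by replacing crust with mantle at the base: d (ρ_c − ρ_w) = a (ρ_m − ρ_c).
d = a (ρ_m − ρ_c)/(ρ_c − ρ_w) = 22 km × 420/1870 = 4.94 km.

4.94 km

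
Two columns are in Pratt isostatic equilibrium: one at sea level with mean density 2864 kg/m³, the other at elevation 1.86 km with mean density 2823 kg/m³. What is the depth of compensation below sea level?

128 km

ρ_ref D = ρ (D + h) → D (ρ_ref − ρ) = ρ h.
D = ρ h/(ρ_ref − ρ) = 2823 × 1.86 km/(2864 − 2823) = 128 km.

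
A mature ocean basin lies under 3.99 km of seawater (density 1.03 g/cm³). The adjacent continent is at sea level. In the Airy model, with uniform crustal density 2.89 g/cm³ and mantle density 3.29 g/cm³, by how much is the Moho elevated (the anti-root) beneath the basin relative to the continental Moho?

18.6 km

Isostatic balance requires: replacing crust with seawater at the top is compensated by replacing crust with mantle at the base: d (ρ_c − ρ_w) = a (ρ_m − ρ_c).
a = d (ρ_c − ρ_w)/(ρ_m − ρ_c) = 3.99 km × 1.86/0.4 = 18.6 km.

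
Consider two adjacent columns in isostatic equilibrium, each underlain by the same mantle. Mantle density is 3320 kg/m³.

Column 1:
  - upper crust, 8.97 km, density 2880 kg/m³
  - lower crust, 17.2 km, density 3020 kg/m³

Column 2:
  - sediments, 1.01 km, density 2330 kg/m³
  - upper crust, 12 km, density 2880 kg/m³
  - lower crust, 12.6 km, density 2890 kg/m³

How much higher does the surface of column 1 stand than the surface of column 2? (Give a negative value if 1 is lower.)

−0.78 km

For any compensation level in the mantle, the mantle terms cancel and isostasy reduces to e = (Σt_1 − Σt_2) − (Σ(ρt)_1 − Σ(ρt)_2) / ρ_m.
Σt_1 = 26.17 km; Σt_2 = 25.61 km; Σ(ρt)_1 = 77777.6; Σ(ρt)_2 = 73327.3 (in km·kg/m³).
e = (26.17 − 25.61) − (77777.6 − 73327.3) / 3320 = −0.78 km.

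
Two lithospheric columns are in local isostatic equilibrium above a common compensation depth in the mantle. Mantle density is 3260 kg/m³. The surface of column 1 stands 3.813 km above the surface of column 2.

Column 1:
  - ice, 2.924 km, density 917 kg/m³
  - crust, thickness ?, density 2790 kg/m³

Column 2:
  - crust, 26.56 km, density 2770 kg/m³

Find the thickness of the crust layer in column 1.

39.6 km

Take the compensation level at the base of the deeper column (depth z_c below the surface of column 1) and equate Σ ρ_i t_i down to z_c; mantle fills any gap and the z_c terms cancel.
Column 1: 2.924×917 + x×2790 + (z_c − 2.924 − x)×3260
Column 2: 3.813×0 + 26.56×2770 + (z_c − 3.813 − 26.56)×3260
The z_c×3260 term appears on both sides and cancels. Collect the known terms of each column as K = Σ(ρt)_known − 3260 × (depth of known layers): K_1 = 2681.308 − 3260×2.924 = −6850.932; K_2 = 73571.2 − 3260×(3.813 + 26.56) = −25444.78.
Balance: K_1 − x×(3260 − 2790) = K_2, so x = (K_1 − K_2)/(3260 − 2790) = 18593.8/470 = 39.6 km.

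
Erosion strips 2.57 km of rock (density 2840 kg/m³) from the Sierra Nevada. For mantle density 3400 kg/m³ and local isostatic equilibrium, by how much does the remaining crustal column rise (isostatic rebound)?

2.15 km

Unloading: uplift u = e ρ_c/ρ_m = 2.57 km × 2840/3400 = 2.15 km.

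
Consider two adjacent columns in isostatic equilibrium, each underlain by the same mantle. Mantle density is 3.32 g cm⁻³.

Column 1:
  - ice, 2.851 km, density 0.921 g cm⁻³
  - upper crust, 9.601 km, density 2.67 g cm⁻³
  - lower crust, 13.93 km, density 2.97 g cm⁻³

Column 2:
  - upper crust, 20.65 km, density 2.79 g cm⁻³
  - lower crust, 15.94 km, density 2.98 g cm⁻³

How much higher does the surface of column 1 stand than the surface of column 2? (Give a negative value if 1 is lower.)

0.479 km

For any compensation level in the mantle, the mantle terms cancel and isostasy reduces to e = (Σt_1 − Σt_2) − (Σ(ρt)_1 − Σ(ρt)_2) / ρ_m.
Σt_1 = 26.382 km; Σt_2 = 36.59 km; Σ(ρt)_1 = 69.632541; Σ(ρt)_2 = 105.1147 (in km·g cm⁻³).
e = (26.382 − 36.59) − (69.632541 − 105.1147) / 3.32 = 0.479 km.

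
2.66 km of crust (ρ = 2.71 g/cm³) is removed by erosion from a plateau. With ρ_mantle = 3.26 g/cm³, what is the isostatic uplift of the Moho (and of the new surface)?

Unloading: uplift u = e ρ_c/ρ_m = 2.66 km × 2.71/3.26 = 2.21 km.

2.21 km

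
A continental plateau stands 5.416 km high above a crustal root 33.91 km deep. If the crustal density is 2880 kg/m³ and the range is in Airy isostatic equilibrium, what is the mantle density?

3340 kg/m³

Airy balance: ρ_c h = (ρ_m − ρ_c) r → ρ_m = ρ_c (1 + h/r).
ρ_m = 2880 × (1 + 5.416 km/33.91 km) = 3340 kg/m³.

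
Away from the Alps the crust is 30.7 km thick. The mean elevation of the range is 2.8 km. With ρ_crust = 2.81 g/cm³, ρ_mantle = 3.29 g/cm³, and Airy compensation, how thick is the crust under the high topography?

49.9 km

Root depth r = h ρ_c / (ρ_m − ρ_c) = 2.8 km × 2.81 / 0.48 = 16.39 km.
Total thickness = T + h + r = 30.7 km + 2.8 km + 16.39 km = 49.9 km.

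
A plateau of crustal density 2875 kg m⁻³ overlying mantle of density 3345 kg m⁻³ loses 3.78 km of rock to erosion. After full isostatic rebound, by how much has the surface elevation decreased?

0.531 km

Rebound u = e ρ_c/ρ_m = 3.78 km × 2875/3345 = 3.249 km.
Net surface drop = e − u = 3.78 km − 3.249 km = e (ρ_m − ρ_c)/ρ_m = 0.531 km.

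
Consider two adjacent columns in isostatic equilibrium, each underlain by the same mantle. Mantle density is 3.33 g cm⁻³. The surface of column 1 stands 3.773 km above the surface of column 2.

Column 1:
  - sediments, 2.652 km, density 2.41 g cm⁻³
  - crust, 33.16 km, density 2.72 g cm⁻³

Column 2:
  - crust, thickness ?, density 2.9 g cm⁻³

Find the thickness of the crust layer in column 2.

23.5 km

Take the compensation level at the base of the deeper column (depth z_c below the surface of column 1) and equate Σ ρ_i t_i down to z_c; mantle fills any gap and the z_c terms cancel.
Column 1: 2.652×2.41 + 33.16×2.72 + (z_c − 35.812)×3.33
Column 2: 3.773×0 + x×2.9 + (z_c − 3.773 − 0 − x)×3.33
The z_c×3.33 term appears on both sides and cancels. Collect the known terms of each column as K = Σ(ρt)_known − 3.33 × (depth of known layers): K_1 = 96.58652 − 3.33×35.812 = −22.66744; K_2 = 0 − 3.33×(3.773 + 0) = −12.56409.
Balance: K_1 = K_2 − x×(3.33 − 2.9), so x = (K_2 − K_1)/(3.33 − 2.9) = 10.1033/0.43 = 23.5 km.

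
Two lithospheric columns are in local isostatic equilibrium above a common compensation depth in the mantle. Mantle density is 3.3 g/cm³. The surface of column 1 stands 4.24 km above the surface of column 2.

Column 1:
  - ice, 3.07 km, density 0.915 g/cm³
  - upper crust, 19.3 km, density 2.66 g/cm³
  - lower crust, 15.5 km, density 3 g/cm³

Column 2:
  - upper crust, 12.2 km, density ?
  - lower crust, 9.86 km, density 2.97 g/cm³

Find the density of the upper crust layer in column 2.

2.72 g/cm³

Take the compensation level at the base of the deeper column (depth z_c below the surface of column 1) and equate Σ ρ_i t_i down to z_c; mantle fills any gap and the z_c terms cancel.
Column 1: 3.07×0.915 + 19.3×2.66 + 15.5×3 + (z_c − 37.87)×3.3
Column 2: 4.24×0 + 12.2×ρ + 9.86×2.97 + (z_c − 4.24 − 22.06)×3.3
The z_c×3.3 term appears on both sides and cancels. Collect the known terms of each column as K = Σ(ρt)_known − 3.3 × (depth of known layers): K_1 = 100.64705 − 3.3×37.87 = −24.32395; K_2 = 29.2842 − 3.3×(4.24 + 22.06) = −57.5058.
Balance: K_1 = K_2 + 12.2×ρ, so ρ = (K_1 − K_2)/12.2 = 33.1818/12.2 = 2.72 g/cm³.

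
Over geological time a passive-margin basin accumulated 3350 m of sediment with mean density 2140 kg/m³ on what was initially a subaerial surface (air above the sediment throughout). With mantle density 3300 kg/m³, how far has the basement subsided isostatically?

2170 m

Subaerial load: s = t ρ_sed / ρ_m = 3350 m × 2140/3300 = 2170 m.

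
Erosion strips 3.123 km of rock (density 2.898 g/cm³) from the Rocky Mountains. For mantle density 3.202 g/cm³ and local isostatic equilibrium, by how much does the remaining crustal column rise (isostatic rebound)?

Unloading: uplift u = e ρ_c/ρ_m = 3.123 km × 2.898/3.202 = 2.83 km.

2.83 km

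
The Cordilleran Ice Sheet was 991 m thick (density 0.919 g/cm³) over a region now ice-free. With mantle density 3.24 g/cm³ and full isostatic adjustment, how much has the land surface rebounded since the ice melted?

281 m

Removing the load lets mantle flow back in; uplift u satisfies ρ_ice t = ρ_m u.
u = t ρ_ice/ρ_m = 991 m × 0.919/3.24 = 281 m.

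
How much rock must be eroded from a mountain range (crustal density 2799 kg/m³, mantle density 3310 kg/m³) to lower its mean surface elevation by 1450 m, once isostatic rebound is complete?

Net drop Δ = e − u = e − e ρ_c/ρ_m = e (ρ_m − ρ_c)/ρ_m.
e = Δ ρ_m/(ρ_m − ρ_c) = 1450 m × 3310/511 = 9390 m.

9390 m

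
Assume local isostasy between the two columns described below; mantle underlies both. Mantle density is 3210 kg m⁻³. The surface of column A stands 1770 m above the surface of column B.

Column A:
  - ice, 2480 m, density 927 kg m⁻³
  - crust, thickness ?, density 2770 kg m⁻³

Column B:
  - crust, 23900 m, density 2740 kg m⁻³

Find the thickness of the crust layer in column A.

25600 m

Take the compensation level at the base of the deeper column (depth z_c below the surface of column A) and equate Σ ρ_i t_i down to z_c; mantle fills any gap and the z_c terms cancel.
Column A: 2480×927 + x×2770 + (z_c − 2480 − x)×3210
Column B: 1770×0 + 23900×2740 + (z_c − 1770 − 23900)×3210
The z_c×3210 term appears on both sides and cancels. Collect the known terms of each column as K = Σ(ρt)_known − 3210 × (depth of known layers): K_A = 2298960 − 3210×2480 = −5661840; K_B = 65486000 − 3210×(1770 + 23900) = −16914700.
Balance: K_A − x×(3210 − 2770) = K_B, so x = (K_A − K_B)/(3210 − 2770) = 11252900/440 = 25600 m.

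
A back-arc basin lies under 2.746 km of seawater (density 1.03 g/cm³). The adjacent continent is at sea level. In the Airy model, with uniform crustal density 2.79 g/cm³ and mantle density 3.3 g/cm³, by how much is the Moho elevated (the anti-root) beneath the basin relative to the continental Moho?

Balancing pressure at the compensation depth: replacing crust with seawater at the top is compensated by replacing crust with mantle at the base: d (ρ_c − ρ_w) = a (ρ_m − ρ_c).
a = d (ρ_c − ρ_w)/(ρ_m − ρ_c) = 2.746 km × 1.76/0.51 = 9.48 km.

9.48 km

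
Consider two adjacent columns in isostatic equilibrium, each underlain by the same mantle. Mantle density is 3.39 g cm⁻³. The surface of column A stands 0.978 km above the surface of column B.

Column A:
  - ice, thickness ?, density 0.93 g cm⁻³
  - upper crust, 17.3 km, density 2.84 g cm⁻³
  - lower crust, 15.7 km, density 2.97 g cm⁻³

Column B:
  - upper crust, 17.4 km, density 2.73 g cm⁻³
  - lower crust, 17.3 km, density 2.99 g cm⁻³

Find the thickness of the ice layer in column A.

Take the compensation level at the base of the deeper column (depth z_c below the surface of column A) and equate Σ ρ_i t_i down to z_c; mantle fills any gap and the z_c terms cancel.
Column A: x×0.93 + 17.3×2.84 + 15.7×2.97 + (z_c − 33 − x)×3.39
Column B: 0.978×0 + 17.4×2.73 + 17.3×2.99 + (z_c − 0.978 − 34.7)×3.39
The z_c×3.39 term appears on both sides and cancels. Collect the known terms of each column as K = Σ(ρt)_known − 3.39 × (depth of known layers): K_A = 95.761 − 3.39×33 = −16.109; K_B = 99.229 − 3.39×(0.978 + 34.7) = −21.71942.
Balance: K_A − x×(3.39 − 0.93) = K_B, so x = (K_A − K_B)/(3.39 − 0.93) = 5.61042/2.46 = 2.28 km.

2.28 km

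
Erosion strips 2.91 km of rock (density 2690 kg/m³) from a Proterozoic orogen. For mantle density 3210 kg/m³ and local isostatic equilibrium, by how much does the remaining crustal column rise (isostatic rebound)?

Unloading: uplift u = e ρ_c/ρ_m = 2.91 km × 2690/3210 = 2.44 km.

2.44 km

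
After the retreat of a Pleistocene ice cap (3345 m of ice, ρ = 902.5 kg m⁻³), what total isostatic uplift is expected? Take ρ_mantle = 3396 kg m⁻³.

Removing the load lets mantle flow back in; uplift u satisfies ρ_ice t = ρ_m u.
u = t ρ_ice/ρ_m = 3345 m × 902.5/3396 = 889 m.

889 m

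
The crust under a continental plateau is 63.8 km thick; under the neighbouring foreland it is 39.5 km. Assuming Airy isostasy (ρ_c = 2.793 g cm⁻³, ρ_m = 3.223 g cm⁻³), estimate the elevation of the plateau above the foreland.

Excess crust Δ = 63.8 km − 39.5 km = 24.3 km, split between elevation h and root r with h + r = Δ.
Airy balance ρ_c h = (ρ_m − ρ_c) r gives r = h ρ_c/(ρ_m − ρ_c), so h (1 + ρ_c/(ρ_m − ρ_c)) = Δ, i.e. h = Δ (ρ_m − ρ_c)/ρ_m.
h = 24.3 km × 0.43/3.223 = 3.24 km.

3.24 km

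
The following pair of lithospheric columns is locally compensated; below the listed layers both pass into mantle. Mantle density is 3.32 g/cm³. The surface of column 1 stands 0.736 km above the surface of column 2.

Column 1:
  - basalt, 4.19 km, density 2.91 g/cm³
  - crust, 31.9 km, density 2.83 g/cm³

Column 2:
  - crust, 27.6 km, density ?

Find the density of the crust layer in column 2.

Take the compensation level at the base of the deeper column (depth z_c below the surface of column 1) and equate Σ ρ_i t_i down to z_c; mantle fills any gap and the z_c terms cancel.
Column 1: 4.19×2.91 + 31.9×2.83 + (z_c − 36.09)×3.32
Column 2: 0.736×0 + 27.6×ρ + (z_c − 0.736 − 27.6)×3.32
The z_c×3.32 term appears on both sides and cancels. Collect the known terms of each column as K = Σ(ρt)_known − 3.32 × (depth of known layers): K_1 = 102.4699 − 3.32×36.09 = −17.3489; K_2 = 0 − 3.32×(0.736 + 27.6) = −94.07552.
Balance: K_1 = K_2 + 27.6×ρ, so ρ = (K_1 − K_2)/27.6 = 76.7266/27.6 = 2.78 g/cm³.

2.78 g/cm³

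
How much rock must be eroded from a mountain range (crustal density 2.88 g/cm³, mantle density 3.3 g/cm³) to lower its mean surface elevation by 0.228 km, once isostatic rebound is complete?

Net drop Δ = e − u = e − e ρ_c/ρ_m = e (ρ_m − ρ_c)/ρ_m.
e = Δ ρ_m/(ρ_m − ρ_c) = 0.228 km × 3.3/0.42 = 1.79 km.

1.79 km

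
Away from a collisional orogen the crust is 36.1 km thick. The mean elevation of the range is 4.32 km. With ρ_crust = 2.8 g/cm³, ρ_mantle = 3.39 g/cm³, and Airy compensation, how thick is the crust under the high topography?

60.9 km

Root depth r = h ρ_c / (ρ_m − ρ_c) = 4.32 km × 2.8 / 0.59 = 20.5 km.
Total thickness = T + h + r = 36.1 km + 4.32 km + 20.5 km = 60.9 km.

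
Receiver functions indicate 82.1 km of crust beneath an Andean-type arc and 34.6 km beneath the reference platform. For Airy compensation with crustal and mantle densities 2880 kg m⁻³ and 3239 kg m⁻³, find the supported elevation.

Excess crust Δ = 82.1 km − 34.6 km = 47.5 km, split between elevation h and root r with h + r = Δ.
Airy balance ρ_c h = (ρ_m − ρ_c) r gives r = h ρ_c/(ρ_m − ρ_c), so h (1 + ρ_c/(ρ_m − ρ_c)) = Δ, i.e. h = Δ (ρ_m − ρ_c)/ρ_m.
h = 47.5 km × 359/3239 = 5.26 km.

5.26 km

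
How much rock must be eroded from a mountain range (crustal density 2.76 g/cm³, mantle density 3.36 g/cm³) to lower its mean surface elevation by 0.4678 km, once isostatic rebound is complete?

2.62 km

Net drop Δ = e − u = e − e ρ_c/ρ_m = e (ρ_m − ρ_c)/ρ_m.
e = Δ ρ_m/(ρ_m − ρ_c) = 0.4678 km × 3.36/0.6 = 2.62 km.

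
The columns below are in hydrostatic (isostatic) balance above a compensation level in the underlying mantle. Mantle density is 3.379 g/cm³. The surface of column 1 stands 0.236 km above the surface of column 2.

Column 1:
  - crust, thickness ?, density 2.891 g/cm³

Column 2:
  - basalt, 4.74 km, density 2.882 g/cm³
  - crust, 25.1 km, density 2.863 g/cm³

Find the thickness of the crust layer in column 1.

Take the compensation level at the base of the deeper column (depth z_c below the surface of column 1) and equate Σ ρ_i t_i down to z_c; mantle fills any gap and the z_c terms cancel.
Column 1: x×2.891 + (z_c − 0 − x)×3.379
Column 2: 0.236×0 + 4.74×2.882 + 25.1×2.863 + (z_c − 0.236 − 29.84)×3.379
The z_c×3.379 term appears on both sides and cancels. Collect the known terms of each column as K = Σ(ρt)_known − 3.379 × (depth of known layers): K_1 = 0 − 3.379×0 = 0; K_2 = 85.52198 − 3.379×(0.236 + 29.84) = −16.104824.
Balance: K_1 − x×(3.379 − 2.891) = K_2, so x = (K_1 − K_2)/(3.379 − 2.891) = 16.1048/0.488 = 33 km.

33 km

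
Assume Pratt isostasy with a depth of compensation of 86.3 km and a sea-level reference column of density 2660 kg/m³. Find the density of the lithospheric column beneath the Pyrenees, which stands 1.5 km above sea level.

2610 kg/m³

Pratt balance: ρ_ref D = ρ (D + h).
ρ = ρ_ref D/(D + h) = 2660 × 86.3 km/(86.3 km + 1.5 km) = 2610 kg/m³.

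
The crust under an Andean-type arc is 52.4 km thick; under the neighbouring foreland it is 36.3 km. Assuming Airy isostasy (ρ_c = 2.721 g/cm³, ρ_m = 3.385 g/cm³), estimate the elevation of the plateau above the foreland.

Excess crust Δ = 52.4 km − 36.3 km = 16.1 km, split between elevation h and root r with h + r = Δ.
Airy balance ρ_c h = (ρ_m − ρ_c) r gives r = h ρ_c/(ρ_m − ρ_c), so h (1 + ρ_c/(ρ_m − ρ_c)) = Δ, i.e. h = Δ (ρ_m − ρ_c)/ρ_m.
h = 16.1 km × 0.664/3.385 = 3.16 km.

3.16 km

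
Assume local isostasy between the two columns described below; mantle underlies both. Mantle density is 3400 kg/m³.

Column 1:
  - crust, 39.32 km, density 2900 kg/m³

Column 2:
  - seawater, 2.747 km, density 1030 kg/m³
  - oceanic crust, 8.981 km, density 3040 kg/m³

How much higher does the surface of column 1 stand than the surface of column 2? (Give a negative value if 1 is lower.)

For any compensation level in the mantle, the mantle terms cancel and isostasy reduces to e = (Σt_1 − Σt_2) − (Σ(ρt)_1 − Σ(ρt)_2) / ρ_m.
Σt_1 = 39.32 km; Σt_2 = 11.728 km; Σ(ρt)_1 = 114028; Σ(ρt)_2 = 30131.65 (in km·kg/m³).
e = (39.32 − 11.728) − (114028 − 30131.65) / 3400 = 2.92 km.

2.92 km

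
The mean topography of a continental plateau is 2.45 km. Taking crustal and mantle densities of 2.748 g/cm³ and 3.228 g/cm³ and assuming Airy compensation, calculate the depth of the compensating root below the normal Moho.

Equating mass per unit area of the two columns: the weight of the topography is balanced by the buoyancy of the root, ρ_c h = (ρ_m − ρ_c) r.
r = h · ρ_c / (ρ_m − ρ_c) = 2.45 km × 2.748 / (3.228 − 2.748) = 14 km.

14 km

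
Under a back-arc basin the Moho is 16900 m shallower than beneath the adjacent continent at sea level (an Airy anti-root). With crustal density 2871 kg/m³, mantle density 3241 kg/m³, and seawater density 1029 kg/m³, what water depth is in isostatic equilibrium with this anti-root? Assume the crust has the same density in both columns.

3390 m

Replacing a thickness d of crust by seawater at the top must be balanced by replacing crust with mantle at the base: d (ρ_c − ρ_w) = a (ρ_m − ρ_c).
d = a (ρ_m − ρ_c)/(ρ_c − ρ_w) = 16900 m × 370/1842 = 3390 m.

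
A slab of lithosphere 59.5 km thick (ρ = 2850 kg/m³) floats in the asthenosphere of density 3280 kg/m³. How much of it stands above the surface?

Floating equilibrium: submerged depth d = t ρ_obj/ρ_fluid = 59.5 km × 2850/3280 = 51.7 km.
Freeboard = t − d = 59.5 km − 51.7 km = 7.8 km.

7.8 km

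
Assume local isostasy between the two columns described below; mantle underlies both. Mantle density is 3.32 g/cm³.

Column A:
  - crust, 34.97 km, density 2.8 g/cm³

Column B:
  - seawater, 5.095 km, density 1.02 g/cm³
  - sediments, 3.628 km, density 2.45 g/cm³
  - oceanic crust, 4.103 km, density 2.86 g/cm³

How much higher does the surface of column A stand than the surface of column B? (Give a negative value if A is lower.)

0.428 km

For any compensation level in the mantle, the mantle terms cancel and isostasy reduces to e = (Σt_A − Σt_B) − (Σ(ρt)_A − Σ(ρt)_B) / ρ_m.
Σt_A = 34.97 km; Σt_B = 12.826 km; Σ(ρt)_A = 97.916; Σ(ρt)_B = 25.82008 (in km·g/cm³).
e = (34.97 − 12.826) − (97.916 − 25.82008) / 3.32 = 0.428 km.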